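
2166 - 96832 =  - 94666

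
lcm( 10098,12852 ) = 141372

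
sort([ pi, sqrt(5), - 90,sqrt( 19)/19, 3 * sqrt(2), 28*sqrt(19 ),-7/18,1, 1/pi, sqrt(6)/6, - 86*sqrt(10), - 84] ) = [ - 86*sqrt(10), - 90, - 84 , - 7/18, sqrt( 19) /19,1/pi, sqrt( 6) /6,1,sqrt(5 ), pi, 3*sqrt ( 2),28*sqrt(19) ]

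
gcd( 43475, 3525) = 1175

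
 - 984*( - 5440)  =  5352960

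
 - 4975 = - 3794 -1181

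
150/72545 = 30/14509 = 0.00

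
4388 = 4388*1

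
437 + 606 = 1043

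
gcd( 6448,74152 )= 3224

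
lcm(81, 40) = 3240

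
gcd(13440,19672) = 8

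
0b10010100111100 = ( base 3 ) 111002001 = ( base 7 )36535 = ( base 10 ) 9532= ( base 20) 13gc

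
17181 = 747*23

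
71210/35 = 2034+4/7 = 2034.57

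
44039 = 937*47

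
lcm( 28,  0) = 0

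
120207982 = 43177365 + 77030617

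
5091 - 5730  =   - 639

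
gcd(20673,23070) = 3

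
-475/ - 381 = 1+94/381 = 1.25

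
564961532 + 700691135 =1265652667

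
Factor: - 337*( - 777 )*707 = 185127243=3^1* 7^2*37^1*101^1* 337^1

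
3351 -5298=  - 1947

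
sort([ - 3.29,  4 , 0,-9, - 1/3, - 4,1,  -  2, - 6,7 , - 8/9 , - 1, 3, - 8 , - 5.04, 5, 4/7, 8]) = [ - 9, - 8, - 6, - 5.04, - 4, - 3.29, - 2, - 1, - 8/9, - 1/3, 0, 4/7 , 1, 3, 4, 5, 7, 8]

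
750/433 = 1+317/433  =  1.73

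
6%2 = 0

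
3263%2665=598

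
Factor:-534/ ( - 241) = 2^1*3^1*89^1*241^( - 1) 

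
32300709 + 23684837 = 55985546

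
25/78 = 25/78=0.32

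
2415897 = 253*9549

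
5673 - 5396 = 277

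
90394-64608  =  25786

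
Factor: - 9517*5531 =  - 31^1 * 307^1*5531^1 = - 52638527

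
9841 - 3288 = 6553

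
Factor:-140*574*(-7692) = 2^5*3^1*5^1 * 7^2*41^1*641^1  =  618129120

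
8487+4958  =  13445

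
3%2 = 1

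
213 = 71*3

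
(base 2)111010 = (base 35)1n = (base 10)58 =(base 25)28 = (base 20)2I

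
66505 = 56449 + 10056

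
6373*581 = 3702713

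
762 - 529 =233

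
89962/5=89962/5=17992.40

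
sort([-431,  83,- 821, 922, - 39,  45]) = [ - 821 ,-431, - 39 , 45, 83, 922] 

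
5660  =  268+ 5392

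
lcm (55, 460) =5060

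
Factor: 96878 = 2^1*59^1 * 821^1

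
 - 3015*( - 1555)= 4688325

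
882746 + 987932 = 1870678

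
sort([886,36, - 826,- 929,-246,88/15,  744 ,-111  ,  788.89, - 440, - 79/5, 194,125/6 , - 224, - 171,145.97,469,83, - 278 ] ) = [ -929, - 826, - 440, - 278,-246,-224, - 171, -111, - 79/5, 88/15,125/6,36,83,145.97,194,469, 744, 788.89, 886] 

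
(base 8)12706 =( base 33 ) 53U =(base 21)cd9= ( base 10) 5574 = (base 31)5OP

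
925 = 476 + 449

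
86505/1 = 86505 = 86505.00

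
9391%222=67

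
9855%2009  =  1819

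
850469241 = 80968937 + 769500304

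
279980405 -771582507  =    -  491602102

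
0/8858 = 0 = 0.00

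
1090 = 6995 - 5905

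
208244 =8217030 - 8008786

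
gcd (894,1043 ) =149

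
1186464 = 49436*24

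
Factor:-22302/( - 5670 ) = 59/15=   3^ ( - 1) * 5^(  -  1 )*59^1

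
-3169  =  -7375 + 4206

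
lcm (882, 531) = 52038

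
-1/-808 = 1/808 = 0.00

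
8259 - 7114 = 1145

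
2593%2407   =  186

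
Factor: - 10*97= - 2^1*5^1  *  97^1=- 970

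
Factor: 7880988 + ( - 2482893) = 3^1*5^1*17^1 * 21169^1 = 5398095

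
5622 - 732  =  4890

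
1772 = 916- - 856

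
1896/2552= 237/319 = 0.74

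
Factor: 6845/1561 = 5^1 * 7^( - 1 )*37^2*223^(- 1)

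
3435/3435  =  1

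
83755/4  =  20938 + 3/4 =20938.75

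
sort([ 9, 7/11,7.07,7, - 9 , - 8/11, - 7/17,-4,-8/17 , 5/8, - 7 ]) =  [-9, - 7, - 4,-8/11,  -  8/17, - 7/17,5/8,7/11  ,  7, 7.07, 9] 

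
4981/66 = 75 + 31/66 = 75.47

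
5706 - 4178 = 1528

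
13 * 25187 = 327431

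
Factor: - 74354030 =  - 2^1 * 5^1*19^1*391337^1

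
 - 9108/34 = -268 + 2/17 = - 267.88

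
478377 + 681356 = 1159733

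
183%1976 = 183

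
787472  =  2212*356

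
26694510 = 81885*326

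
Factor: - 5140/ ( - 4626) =2^1*3^( - 2)*5^1 = 10/9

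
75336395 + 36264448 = 111600843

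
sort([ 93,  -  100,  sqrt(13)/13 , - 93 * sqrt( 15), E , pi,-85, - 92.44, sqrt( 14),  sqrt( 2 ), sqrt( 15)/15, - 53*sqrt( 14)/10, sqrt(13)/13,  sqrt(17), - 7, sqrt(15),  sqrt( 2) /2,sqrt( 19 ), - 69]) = [ - 93*sqrt (15),-100, - 92.44, - 85, - 69, - 53*sqrt (14)/10, - 7, sqrt ( 15 )/15, sqrt(13)/13, sqrt( 13 ) /13, sqrt( 2)/2, sqrt ( 2 ), E, pi,  sqrt( 14), sqrt( 15),sqrt( 17), sqrt( 19),93]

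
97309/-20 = - 4866 + 11/20 = - 4865.45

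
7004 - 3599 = 3405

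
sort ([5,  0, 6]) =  [0, 5 , 6 ] 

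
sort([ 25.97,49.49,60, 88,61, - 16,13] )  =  [  -  16,13 , 25.97 , 49.49, 60 , 61,  88]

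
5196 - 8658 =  - 3462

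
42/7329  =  2/349 =0.01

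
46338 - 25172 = 21166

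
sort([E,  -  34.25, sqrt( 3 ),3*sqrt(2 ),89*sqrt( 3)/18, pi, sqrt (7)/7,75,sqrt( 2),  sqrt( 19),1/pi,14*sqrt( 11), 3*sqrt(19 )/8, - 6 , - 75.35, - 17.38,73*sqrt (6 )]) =[ - 75.35, - 34.25, - 17.38, - 6, 1/pi,sqrt( 7 )/7, sqrt ( 2),  3*sqrt(19 ) /8, sqrt( 3 ), E,pi,3*sqrt( 2), sqrt( 19 ), 89*sqrt( 3) /18, 14*sqrt( 11),75,73*sqrt( 6)]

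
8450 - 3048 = 5402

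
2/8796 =1/4398 = 0.00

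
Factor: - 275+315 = 2^3*5^1 = 40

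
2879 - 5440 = -2561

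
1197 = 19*63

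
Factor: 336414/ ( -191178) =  - 227/129 = - 3^( - 1)*43^( - 1 )*227^1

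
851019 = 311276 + 539743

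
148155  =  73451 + 74704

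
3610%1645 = 320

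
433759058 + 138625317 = 572384375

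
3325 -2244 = 1081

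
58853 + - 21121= 37732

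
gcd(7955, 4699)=37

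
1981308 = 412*4809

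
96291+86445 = 182736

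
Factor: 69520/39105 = 16/9 = 2^4*3^( - 2 ) 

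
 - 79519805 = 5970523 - 85490328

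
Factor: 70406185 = 5^1*14081237^1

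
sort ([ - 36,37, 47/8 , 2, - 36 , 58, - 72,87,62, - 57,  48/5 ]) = [- 72,-57, - 36, -36, 2,47/8, 48/5,37,58,62, 87 ] 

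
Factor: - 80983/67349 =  - 7^1*23^1*503^1*67349^( - 1) 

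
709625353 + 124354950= 833980303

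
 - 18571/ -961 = 18571/961  =  19.32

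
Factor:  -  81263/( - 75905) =91/85 = 5^( - 1) * 7^1 * 13^1*17^( - 1)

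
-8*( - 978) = 7824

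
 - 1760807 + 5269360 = 3508553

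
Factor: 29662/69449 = 2^1*37^( - 1)*1877^( - 1)*14831^1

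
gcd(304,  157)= 1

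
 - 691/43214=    - 691/43214 = - 0.02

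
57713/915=57713/915 = 63.07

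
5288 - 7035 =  - 1747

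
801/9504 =89/1056=   0.08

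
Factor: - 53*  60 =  - 2^2*3^1*5^1*53^1 = -3180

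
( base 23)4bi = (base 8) 4523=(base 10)2387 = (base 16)953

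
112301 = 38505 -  - 73796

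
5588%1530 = 998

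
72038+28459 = 100497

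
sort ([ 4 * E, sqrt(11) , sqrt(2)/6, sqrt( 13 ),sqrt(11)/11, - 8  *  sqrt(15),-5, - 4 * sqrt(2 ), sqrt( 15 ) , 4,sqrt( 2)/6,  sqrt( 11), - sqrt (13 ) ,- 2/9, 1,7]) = [ - 8 * sqrt(15),  -  4*sqrt(2), - 5, - sqrt(13 ), - 2/9,sqrt( 2 ) /6,sqrt(2 )/6,sqrt( 11 ) /11, 1,sqrt( 11),sqrt (11 ),sqrt(13 ),sqrt (15 ), 4, 7,4*E]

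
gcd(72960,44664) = 24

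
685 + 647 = 1332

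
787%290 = 207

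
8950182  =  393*22774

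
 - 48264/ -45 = 16088/15 = 1072.53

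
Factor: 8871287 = 43^1*103^1*2003^1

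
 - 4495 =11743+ - 16238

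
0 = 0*86259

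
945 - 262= 683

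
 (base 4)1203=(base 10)99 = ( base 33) 30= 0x63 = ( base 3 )10200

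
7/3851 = 7/3851 = 0.00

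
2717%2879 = 2717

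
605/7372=605/7372 = 0.08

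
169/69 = 169/69 = 2.45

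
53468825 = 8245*6485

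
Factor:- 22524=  - 2^2  *  3^1*1877^1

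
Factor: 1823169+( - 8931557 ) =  - 2^2*7^1*253871^1 = - 7108388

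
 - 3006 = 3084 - 6090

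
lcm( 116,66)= 3828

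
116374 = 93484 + 22890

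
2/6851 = 2/6851 =0.00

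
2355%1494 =861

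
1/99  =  1/99 = 0.01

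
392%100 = 92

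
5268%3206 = 2062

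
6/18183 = 2/6061=0.00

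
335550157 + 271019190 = 606569347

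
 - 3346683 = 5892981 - 9239664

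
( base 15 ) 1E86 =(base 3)100010100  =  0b1100111111011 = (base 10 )6651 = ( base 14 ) 25D1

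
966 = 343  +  623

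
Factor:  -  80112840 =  - 2^3*3^1* 5^1*17^1*173^1*227^1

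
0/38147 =0 =0.00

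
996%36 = 24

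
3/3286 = 3/3286 =0.00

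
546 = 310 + 236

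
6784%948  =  148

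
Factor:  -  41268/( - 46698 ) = 2^1*19^1*43^( - 1) = 38/43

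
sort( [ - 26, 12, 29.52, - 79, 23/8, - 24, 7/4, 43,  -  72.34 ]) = [-79, - 72.34 , - 26,  -  24, 7/4, 23/8, 12,  29.52,  43 ] 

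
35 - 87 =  - 52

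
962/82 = 481/41 = 11.73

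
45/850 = 9/170 =0.05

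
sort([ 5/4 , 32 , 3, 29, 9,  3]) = [ 5/4, 3,  3,9, 29,32 ]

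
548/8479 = 548/8479= 0.06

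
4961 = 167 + 4794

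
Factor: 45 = 3^2*5^1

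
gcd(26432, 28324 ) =4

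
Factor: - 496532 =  - 2^2*124133^1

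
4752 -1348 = 3404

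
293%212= 81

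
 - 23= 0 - 23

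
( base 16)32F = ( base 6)3435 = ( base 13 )4A9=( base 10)815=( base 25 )17F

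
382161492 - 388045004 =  - 5883512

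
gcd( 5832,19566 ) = 18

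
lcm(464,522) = 4176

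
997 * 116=115652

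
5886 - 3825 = 2061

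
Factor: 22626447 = 3^1 * 127^1*59387^1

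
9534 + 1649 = 11183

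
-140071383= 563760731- 703832114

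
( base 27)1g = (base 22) 1l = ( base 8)53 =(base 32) 1b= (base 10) 43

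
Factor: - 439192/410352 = -2^( - 1)*3^ ( - 1) * 13^1*41^1*83^( - 1) = - 533/498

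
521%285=236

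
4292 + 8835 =13127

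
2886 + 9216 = 12102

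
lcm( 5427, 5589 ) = 374463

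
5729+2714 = 8443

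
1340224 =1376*974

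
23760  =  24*990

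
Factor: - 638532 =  - 2^2*3^2*17737^1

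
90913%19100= 14513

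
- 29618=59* ( - 502)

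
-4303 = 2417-6720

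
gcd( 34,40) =2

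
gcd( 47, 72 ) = 1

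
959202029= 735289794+223912235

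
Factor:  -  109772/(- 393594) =2^1 *3^( - 1)*13^1*2111^1 * 65599^ ( - 1) = 54886/196797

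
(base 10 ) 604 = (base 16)25C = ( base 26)N6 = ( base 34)hq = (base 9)741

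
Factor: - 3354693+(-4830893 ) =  -2^1*691^1*5923^1 = - 8185586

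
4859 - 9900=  - 5041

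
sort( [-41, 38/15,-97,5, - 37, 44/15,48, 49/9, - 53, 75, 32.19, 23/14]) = [ - 97, -53, - 41, - 37 , 23/14, 38/15,44/15,  5, 49/9,32.19, 48, 75]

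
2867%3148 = 2867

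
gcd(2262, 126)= 6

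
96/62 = 48/31 = 1.55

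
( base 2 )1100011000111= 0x18c7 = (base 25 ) a3i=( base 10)6343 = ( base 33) 5R7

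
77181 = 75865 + 1316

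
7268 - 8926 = - 1658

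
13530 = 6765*2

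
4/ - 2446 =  - 1+1221/1223   =  - 0.00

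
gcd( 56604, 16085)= 1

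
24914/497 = 50 + 64/497 = 50.13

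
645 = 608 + 37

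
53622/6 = 8937 = 8937.00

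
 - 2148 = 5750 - 7898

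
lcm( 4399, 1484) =123172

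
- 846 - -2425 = 1579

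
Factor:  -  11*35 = - 385 = -5^1*7^1*11^1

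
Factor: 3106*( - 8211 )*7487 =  - 2^1*3^1*7^1*17^1*23^1*1553^1* 7487^1 = - 190943701242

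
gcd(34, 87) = 1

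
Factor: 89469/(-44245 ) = -3^2 * 5^(  -  1)*8849^(-1) * 9941^1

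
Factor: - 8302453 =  - 577^1*14389^1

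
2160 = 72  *30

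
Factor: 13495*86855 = 5^2*29^1*599^1  *2699^1 = 1172108225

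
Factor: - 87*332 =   -  28884 = - 2^2 * 3^1*29^1 * 83^1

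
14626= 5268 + 9358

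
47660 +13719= 61379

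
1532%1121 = 411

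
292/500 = 73/125  =  0.58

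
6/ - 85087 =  -6/85087   =  - 0.00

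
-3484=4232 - 7716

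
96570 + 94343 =190913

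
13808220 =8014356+5793864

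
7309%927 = 820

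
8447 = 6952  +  1495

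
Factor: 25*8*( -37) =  - 7400=-2^3*5^2 * 37^1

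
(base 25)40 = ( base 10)100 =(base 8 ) 144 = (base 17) 5F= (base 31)37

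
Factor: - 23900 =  - 2^2*5^2*239^1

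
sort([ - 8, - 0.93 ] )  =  [ - 8, - 0.93]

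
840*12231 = 10274040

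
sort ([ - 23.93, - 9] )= [ - 23.93, - 9 ] 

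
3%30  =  3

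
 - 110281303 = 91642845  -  201924148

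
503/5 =503/5 = 100.60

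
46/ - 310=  - 23/155 =- 0.15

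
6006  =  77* 78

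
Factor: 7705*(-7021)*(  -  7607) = 411514395635 = 5^1*7^1*17^1*23^1  *  59^1*67^1*7607^1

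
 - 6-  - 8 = 2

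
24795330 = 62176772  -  37381442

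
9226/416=22+37/208 = 22.18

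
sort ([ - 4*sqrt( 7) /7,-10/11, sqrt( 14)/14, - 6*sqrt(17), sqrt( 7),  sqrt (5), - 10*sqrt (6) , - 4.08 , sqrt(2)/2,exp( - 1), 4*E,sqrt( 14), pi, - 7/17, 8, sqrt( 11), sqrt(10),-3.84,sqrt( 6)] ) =[ - 6*sqrt( 17 ), - 10*sqrt( 6), - 4.08,-3.84, -4*sqrt(7)/7, - 10/11, - 7/17, sqrt(14 ) /14, exp( - 1 ), sqrt (2)/2,  sqrt ( 5), sqrt(6),sqrt( 7),pi, sqrt (10 ),  sqrt( 11), sqrt( 14), 8, 4 *E ]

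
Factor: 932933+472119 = 2^2*11^2*2903^1 = 1405052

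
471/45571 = 471/45571 = 0.01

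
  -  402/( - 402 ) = 1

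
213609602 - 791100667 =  - 577491065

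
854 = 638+216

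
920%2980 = 920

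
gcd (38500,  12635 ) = 35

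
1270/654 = 635/327 = 1.94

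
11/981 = 11/981 = 0.01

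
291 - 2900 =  - 2609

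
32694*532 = 17393208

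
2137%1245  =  892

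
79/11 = 79/11 = 7.18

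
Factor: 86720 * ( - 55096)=  -  2^9*5^1 * 71^1*97^1*271^1=- 4777925120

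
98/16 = 49/8= 6.12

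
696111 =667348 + 28763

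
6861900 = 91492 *75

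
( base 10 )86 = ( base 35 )2g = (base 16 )56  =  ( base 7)152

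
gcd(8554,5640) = 94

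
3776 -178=3598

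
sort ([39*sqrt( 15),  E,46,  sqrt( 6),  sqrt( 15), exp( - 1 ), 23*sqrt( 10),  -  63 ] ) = [ - 63, exp ( - 1),  sqrt(6), E,  sqrt(15), 46, 23*sqrt(10 ), 39*sqrt(15) ] 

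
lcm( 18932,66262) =132524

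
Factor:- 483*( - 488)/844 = 58926/211= 2^1*3^1*7^1*23^1*61^1*211^( - 1) 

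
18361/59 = 311 + 12/59 = 311.20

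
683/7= 683/7=97.57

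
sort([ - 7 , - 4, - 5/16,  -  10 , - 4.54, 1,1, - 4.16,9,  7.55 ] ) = [ - 10, - 7, - 4.54, - 4.16 , -4, - 5/16, 1, 1,7.55,9 ] 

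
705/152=705/152= 4.64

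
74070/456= 162 + 33/76 = 162.43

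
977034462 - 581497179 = 395537283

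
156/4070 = 78/2035=0.04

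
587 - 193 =394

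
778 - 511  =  267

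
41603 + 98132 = 139735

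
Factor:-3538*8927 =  - 2^1*29^1 * 61^1*79^1*113^1= - 31583726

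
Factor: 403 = 13^1*31^1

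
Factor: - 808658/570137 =-18806/13259 = -2^1*9403^1*13259^( - 1 ) 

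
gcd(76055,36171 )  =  1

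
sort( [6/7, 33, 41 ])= [ 6/7,33,41 ] 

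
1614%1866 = 1614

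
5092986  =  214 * 23799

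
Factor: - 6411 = - 3^1 *2137^1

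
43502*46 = 2001092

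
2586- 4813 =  -2227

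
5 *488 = 2440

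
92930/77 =92930/77 =1206.88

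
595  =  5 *119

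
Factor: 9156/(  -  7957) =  - 2^2*3^1*7^1 * 73^(-1) = -  84/73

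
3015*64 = 192960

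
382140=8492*45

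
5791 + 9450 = 15241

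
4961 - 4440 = 521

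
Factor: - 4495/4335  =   - 899/867 =- 3^ ( - 1) * 17^(-2 )*29^1 * 31^1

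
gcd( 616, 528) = 88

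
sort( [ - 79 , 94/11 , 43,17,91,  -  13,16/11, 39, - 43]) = [ - 79 , - 43, - 13,16/11, 94/11,  17, 39,  43, 91] 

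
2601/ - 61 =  - 43 + 22/61 = - 42.64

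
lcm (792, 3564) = 7128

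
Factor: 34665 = 3^1*5^1*2311^1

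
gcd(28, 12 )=4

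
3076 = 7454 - 4378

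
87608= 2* 43804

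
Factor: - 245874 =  - 2^1*3^1*43^1 * 953^1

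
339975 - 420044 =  - 80069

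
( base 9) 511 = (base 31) DC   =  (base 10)415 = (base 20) 10f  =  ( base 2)110011111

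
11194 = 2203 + 8991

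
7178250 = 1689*4250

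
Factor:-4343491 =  - 4343491^1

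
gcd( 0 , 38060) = 38060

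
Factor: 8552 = 2^3*1069^1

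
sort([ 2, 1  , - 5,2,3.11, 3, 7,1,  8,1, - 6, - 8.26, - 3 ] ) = [ - 8.26, - 6, - 5,-3, 1, 1,1,2,2,3, 3.11 , 7,8] 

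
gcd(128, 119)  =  1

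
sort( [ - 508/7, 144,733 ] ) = [ - 508/7,144,733]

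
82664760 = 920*89853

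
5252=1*5252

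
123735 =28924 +94811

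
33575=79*425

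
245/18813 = 245/18813 = 0.01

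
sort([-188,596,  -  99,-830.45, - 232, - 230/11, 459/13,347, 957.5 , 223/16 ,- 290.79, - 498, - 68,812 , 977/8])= [ - 830.45,-498, - 290.79,  -  232, - 188 , - 99, - 68, - 230/11,223/16, 459/13,977/8, 347,596,  812, 957.5] 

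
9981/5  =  1996+1/5 = 1996.20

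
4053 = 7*579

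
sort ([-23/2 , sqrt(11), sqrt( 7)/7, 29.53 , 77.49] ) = [- 23/2,sqrt( 7) /7,sqrt( 11),29.53,  77.49] 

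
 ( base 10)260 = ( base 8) 404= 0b100000100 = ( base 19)dd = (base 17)F5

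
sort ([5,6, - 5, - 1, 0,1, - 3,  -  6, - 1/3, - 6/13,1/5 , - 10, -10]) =[ - 10, - 10,-6, - 5,  -  3, - 1, - 6/13, - 1/3, 0, 1/5,1, 5,6]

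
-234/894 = - 39/149 = -0.26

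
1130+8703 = 9833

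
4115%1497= 1121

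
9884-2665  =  7219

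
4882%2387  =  108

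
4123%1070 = 913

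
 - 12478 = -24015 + 11537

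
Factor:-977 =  - 977^1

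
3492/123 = 1164/41=28.39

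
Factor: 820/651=2^2*3^(-1)*5^1* 7^(-1)*31^(  -  1) * 41^1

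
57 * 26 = 1482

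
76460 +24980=101440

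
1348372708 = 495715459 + 852657249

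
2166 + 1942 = 4108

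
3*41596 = 124788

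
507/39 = 13 = 13.00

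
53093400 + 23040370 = 76133770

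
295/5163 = 295/5163 = 0.06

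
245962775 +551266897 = 797229672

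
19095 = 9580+9515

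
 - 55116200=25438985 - 80555185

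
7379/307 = 24 + 11/307 = 24.04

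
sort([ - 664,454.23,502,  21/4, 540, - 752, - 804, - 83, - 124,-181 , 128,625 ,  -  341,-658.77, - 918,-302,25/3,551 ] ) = [ - 918, - 804, - 752,-664, - 658.77, - 341, - 302, - 181 , - 124, - 83,21/4,25/3,128, 454.23 , 502 , 540,551,  625] 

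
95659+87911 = 183570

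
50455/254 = 50455/254 = 198.64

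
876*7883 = 6905508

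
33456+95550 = 129006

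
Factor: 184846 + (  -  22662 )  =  162184 = 2^3 * 11^1*19^1*97^1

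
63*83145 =5238135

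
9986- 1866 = 8120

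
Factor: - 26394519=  - 3^1*8798173^1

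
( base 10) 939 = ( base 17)344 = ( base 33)sf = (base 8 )1653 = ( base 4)32223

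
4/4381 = 4/4381=0.00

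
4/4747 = 4/4747  =  0.00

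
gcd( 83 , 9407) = 1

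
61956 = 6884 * 9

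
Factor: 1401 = 3^1*467^1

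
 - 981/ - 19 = 51 + 12/19 = 51.63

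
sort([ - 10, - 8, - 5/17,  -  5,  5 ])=[ - 10,-8,-5,- 5/17,5 ] 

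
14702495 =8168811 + 6533684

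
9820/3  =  9820/3 = 3273.33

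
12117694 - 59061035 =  - 46943341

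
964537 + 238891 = 1203428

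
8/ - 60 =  - 2/15 =- 0.13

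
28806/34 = 14403/17=847.24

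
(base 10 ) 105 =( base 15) 70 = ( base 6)253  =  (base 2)1101001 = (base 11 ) 96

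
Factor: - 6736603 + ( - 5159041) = -11895644 = - 2^2*461^1*6451^1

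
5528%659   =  256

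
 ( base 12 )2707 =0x1177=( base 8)10567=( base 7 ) 16015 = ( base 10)4471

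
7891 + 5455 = 13346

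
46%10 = 6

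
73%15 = 13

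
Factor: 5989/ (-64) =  -2^(- 6 )*53^1*113^1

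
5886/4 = 1471 + 1/2  =  1471.50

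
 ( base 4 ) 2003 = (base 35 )3Q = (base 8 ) 203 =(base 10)131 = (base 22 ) 5L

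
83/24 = 3 + 11/24 = 3.46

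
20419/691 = 20419/691 = 29.55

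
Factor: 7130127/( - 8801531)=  - 3^1*379^1*6271^1 * 8801531^ ( - 1 ) 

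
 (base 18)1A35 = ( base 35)7FV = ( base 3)110112012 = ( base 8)21653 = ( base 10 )9131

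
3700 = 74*50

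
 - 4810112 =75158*( - 64) 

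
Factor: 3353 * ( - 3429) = - 11497437 = - 3^3*7^1*127^1 * 479^1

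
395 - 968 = -573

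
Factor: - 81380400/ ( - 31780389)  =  27126800/10593463 = 2^4*5^2*73^1*929^1*10593463^ (  -  1)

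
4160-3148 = 1012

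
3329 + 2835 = 6164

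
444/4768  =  111/1192 = 0.09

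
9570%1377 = 1308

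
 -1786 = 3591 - 5377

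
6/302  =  3/151 = 0.02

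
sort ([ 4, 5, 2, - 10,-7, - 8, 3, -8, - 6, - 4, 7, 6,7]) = [ - 10,-8, - 8, - 7, - 6,-4, 2 , 3, 4,  5,6,7, 7 ]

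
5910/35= 168+ 6/7 = 168.86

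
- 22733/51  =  -446 + 13/51= - 445.75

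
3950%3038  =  912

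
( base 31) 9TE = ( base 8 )22532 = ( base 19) 1795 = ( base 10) 9562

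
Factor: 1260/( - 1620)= -3^( - 2) * 7^1 = -7/9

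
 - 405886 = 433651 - 839537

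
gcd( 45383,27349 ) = 1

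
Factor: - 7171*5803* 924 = -38450701212 =- 2^2*3^1*7^2*11^1*71^1*101^1*829^1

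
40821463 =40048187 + 773276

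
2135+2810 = 4945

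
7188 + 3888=11076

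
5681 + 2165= 7846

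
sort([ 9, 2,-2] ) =[ - 2,2,9 ]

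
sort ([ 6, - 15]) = [-15, 6 ] 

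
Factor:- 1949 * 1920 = -3742080 =- 2^7*3^1*5^1*1949^1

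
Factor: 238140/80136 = 315/106 = 2^( - 1)*3^2*5^1 *7^1*53^ ( - 1) 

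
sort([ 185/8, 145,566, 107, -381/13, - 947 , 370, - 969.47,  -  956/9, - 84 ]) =[ - 969.47, - 947, - 956/9,- 84, - 381/13,185/8,  107, 145,370,566]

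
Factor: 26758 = 2^1*17^1*787^1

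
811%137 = 126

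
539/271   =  539/271=1.99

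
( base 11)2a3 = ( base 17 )13F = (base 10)355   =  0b101100011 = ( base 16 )163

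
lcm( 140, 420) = 420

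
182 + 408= 590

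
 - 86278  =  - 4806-81472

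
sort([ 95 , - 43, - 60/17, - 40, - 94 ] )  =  [ - 94, - 43, - 40, - 60/17, 95 ] 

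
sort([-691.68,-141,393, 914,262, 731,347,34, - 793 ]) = [-793,-691.68, - 141,34,262, 347, 393,731,914]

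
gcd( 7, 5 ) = 1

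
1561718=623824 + 937894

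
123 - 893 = -770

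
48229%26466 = 21763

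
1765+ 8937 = 10702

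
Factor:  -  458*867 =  - 397086 = - 2^1*3^1*17^2* 229^1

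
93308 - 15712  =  77596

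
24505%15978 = 8527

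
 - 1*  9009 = -9009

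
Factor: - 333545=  - 5^1*19^1*3511^1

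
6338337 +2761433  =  9099770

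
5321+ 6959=12280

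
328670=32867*10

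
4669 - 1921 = 2748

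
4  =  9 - 5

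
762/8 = 381/4 = 95.25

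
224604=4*56151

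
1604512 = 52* 30856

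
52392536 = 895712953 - 843320417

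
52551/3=17517 = 17517.00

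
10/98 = 5/49 = 0.10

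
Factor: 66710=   2^1*5^1*7^1*953^1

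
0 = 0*33772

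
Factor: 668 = 2^2 * 167^1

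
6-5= 1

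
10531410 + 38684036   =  49215446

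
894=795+99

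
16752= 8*2094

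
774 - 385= 389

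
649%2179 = 649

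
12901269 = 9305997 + 3595272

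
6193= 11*563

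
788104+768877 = 1556981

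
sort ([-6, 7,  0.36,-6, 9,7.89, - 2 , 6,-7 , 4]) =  [- 7, - 6, - 6, - 2, 0.36, 4, 6 , 7, 7.89, 9] 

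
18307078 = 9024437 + 9282641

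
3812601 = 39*97759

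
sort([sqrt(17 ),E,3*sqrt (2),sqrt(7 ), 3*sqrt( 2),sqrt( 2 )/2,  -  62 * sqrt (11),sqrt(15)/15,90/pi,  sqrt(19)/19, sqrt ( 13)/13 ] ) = [ - 62 * sqrt(11), sqrt (19)/19, sqrt( 15 )/15,sqrt( 13) /13, sqrt( 2 ) /2,sqrt ( 7 ),E , sqrt(17 ),3* sqrt(2), 3 * sqrt (2 ),90/pi]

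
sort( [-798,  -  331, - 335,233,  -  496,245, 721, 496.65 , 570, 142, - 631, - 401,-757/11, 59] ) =[-798, - 631, - 496,-401,-335, - 331, - 757/11, 59, 142, 233 , 245, 496.65,  570,721]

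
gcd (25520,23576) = 8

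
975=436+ 539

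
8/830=4/415 = 0.01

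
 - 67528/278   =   - 243 + 13/139=- 242.91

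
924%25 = 24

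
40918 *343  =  14034874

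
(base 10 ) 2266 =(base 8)4332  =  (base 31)2b3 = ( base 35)1TQ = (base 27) 32p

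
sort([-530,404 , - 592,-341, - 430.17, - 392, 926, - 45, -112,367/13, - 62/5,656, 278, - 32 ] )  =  [ - 592, -530, - 430.17, - 392, - 341,-112,-45, - 32,-62/5,367/13, 278,404,656, 926 ] 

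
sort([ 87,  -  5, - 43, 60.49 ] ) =[ - 43, - 5,60.49, 87]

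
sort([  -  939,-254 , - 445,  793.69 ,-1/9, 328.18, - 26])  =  [-939, - 445,-254,-26, - 1/9,328.18,793.69]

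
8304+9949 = 18253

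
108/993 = 36/331 = 0.11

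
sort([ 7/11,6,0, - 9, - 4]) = [ - 9, - 4,0,7/11,6 ] 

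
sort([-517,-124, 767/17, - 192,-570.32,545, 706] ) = [ - 570.32 , - 517, - 192, - 124, 767/17, 545, 706 ]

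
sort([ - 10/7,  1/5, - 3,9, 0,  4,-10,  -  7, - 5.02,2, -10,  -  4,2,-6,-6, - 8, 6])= [  -  10,  -  10 , - 8, - 7, - 6,-6, - 5.02, - 4, - 3, - 10/7, 0,1/5,2, 2, 4,6, 9 ] 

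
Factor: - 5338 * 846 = - 4515948 = -2^2*3^2 *17^1*47^1 * 157^1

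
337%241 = 96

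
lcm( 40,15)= 120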